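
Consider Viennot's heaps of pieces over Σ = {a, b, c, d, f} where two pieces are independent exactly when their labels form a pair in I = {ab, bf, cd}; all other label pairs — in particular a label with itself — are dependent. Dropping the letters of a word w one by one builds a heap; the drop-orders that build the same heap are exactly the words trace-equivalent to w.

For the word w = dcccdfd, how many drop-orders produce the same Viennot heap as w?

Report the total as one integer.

10

0(d) covers ∅
1(c) covers ∅
2(c) covers 1:c
3(c) covers 2:c
4(d) covers 0:d
5(f) covers 3:c, 4:d
6(d) covers 5:f
floor of heap: 0:d, 1:c
completions by unplaced set U, small U first (add the entries for U minus each lowest piece of U):
  |U|=1: {6}:1
  |U|=2: {5,6}:1
  |U|=3: {3,5,6}:1  {4,5,6}:1
  |U|=4: {0,4,5,6}:1  {2,3,5,6}:1  {3,4,5,6}:2
  |U|=5: {0,3,4,5,6}:3  {1,2,3,5,6}:1  {2,3,4,5,6}:3
  start at 0(d): 4
  start at 1(c): 6
sum over floor = 10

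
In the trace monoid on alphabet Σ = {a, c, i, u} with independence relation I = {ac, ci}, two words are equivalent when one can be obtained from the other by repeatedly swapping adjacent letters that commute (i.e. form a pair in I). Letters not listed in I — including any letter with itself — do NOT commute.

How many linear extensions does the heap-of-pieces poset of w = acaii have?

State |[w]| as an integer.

5

piece 0:a — minimal
piece 1:c — minimal
piece 2:a rests on {0:a}
piece 3:i rests on {2:a}
piece 4:i rests on {3:i}
minimal pieces: {0:a, 1:c}
ways to finish when only these pieces remain (= sum over removing one remaining piece with nothing left below it):
  1 left: {1}→1  {4}→1
  2 left: {1,4}→2  {3,4}→1
  3 left: {1,3,4}→3  {2,3,4}→1
  placing 0:a first → 4 extensions
  placing 1:c first → 1 extensions
total linear extensions = 5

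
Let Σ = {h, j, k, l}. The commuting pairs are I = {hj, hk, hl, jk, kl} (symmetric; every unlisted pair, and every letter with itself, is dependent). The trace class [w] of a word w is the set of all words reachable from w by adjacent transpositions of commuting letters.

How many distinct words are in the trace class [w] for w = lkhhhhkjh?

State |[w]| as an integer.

756

0(l) covers ∅
1(k) covers ∅
2(h) covers ∅
3(h) covers 2:h
4(h) covers 3:h
5(h) covers 4:h
6(k) covers 1:k
7(j) covers 0:l
8(h) covers 5:h
floor of heap: 0:l, 1:k, 2:h
completions by unplaced set U, small U first (add the entries for U minus each lowest piece of U):
  |U|=1: {6}:1  {7}:1  {8}:1
  |U|=2: {0,7}:1  {1,6}:1  {5,8}:1  {6,7}:2  {6,8}:2  {7,8}:2
  |U|=3: {0,6,7}:3  {0,7,8}:3  {1,6,7}:3  {1,6,8}:3  {4,5,8}:1  {5,6,8}:3  {5,7,8}:3  {6,7,8}:6
  |U|=4: {0,1,6,7}:6  {0,5,7,8}:6  {0,6,7,8}:12  {1,5,6,8}:6  {1,6,7,8}:12  {3,4,5,8}:1  {4,5,6,8}:4  {4,5,7,8}:4  {5,6,7,8}:12
  |U|=5: {0,1,6,7,8}:30  {0,4,5,7,8}:10  {0,5,6,7,8}:30  {1,4,5,6,8}:10  {1,5,6,7,8}:30  {2,3,4,5,8}:1  {3,4,5,6,8}:5  {3,4,5,7,8}:5  {4,5,6,7,8}:20
  |U|=6: {0,1,5,6,7,8}:90  {0,3,4,5,7,8}:15  {0,4,5,6,7,8}:60  {1,3,4,5,6,8}:15  {1,4,5,6,7,8}:60  {2,3,4,5,6,8}:6  {2,3,4,5,7,8}:6  {3,4,5,6,7,8}:30
  |U|=7: {0,1,4,5,6,7,8}:210  {0,2,3,4,5,7,8}:21  {0,3,4,5,6,7,8}:105  {1,2,3,4,5,6,8}:21  {1,3,4,5,6,7,8}:105  {2,3,4,5,6,7,8}:42
  start at 0(l): 168
  start at 1(k): 168
  start at 2(h): 420
sum over floor = 756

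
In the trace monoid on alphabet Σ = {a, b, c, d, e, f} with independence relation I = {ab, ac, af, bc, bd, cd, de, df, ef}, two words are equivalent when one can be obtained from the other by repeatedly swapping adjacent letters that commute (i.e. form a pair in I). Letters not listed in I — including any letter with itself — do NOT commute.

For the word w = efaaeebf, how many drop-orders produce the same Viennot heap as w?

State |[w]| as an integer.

6

#0=e has no predecessor
#1=f has no predecessor
#2=a depends on [0:e]
#3=a depends on [2:a]
#4=e depends on [3:a]
#5=e depends on [4:e]
#6=b depends on [1:f, 5:e]
#7=f depends on [6:b]
sources: [0:e, 1:f]
N(rest) = Σ N(rest − s) over sources s of rest; N(one piece) = 1:
  size 1 → [7]=1
  size 2 → [6,7]=1
  size 3 → [1,6,7]=1  [5,6,7]=1
  size 4 → [1,5,6,7]=2  [4,5,6,7]=1
  size 5 → [1,4,5,6,7]=3  [3,4,5,6,7]=1
  size 6 → [1,3,4,5,6,7]=4  [2,3,4,5,6,7]=1
  first=0(e) contributes 5
  first=1(f) contributes 1
|[w]| = 6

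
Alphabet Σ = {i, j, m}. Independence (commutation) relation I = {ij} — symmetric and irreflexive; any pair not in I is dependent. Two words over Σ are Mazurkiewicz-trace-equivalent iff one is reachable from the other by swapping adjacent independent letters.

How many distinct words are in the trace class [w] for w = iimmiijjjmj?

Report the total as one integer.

drop 0:i onto floor
drop 1:i onto {0:i}
drop 2:m onto {1:i}
drop 3:m onto {2:m}
drop 4:i onto {3:m}
drop 5:i onto {4:i}
drop 6:j onto {3:m}
drop 7:j onto {6:j}
drop 8:j onto {7:j}
drop 9:m onto {5:i, 8:j}
drop 10:j onto {9:m}
ground layer = {0:i}
drop-orders for the pieces not yet dropped (sum over which currently-grounded one goes next):
  1 to go: {10} 1
  2 to go: {9,10} 1
  3 to go: {5,9,10} 1  {8,9,10} 1
  4 to go: {4,5,9,10} 1  {5,8,9,10} 2  {7,8,9,10} 1
  5 to go: {4,5,8,9,10} 3  {5,7,8,9,10} 3  {6,7,8,9,10} 1
  6 to go: {4,5,7,8,9,10} 6  {5,6,7,8,9,10} 4
  7 to go: {4,5,6,7,8,9,10} 10
  8 to go: {3,4,5,6,7,8,9,10} 10
  9 to go: {2,3,4,5,6,7,8,9,10} 10
  if 0:i drops first: 10 orders

10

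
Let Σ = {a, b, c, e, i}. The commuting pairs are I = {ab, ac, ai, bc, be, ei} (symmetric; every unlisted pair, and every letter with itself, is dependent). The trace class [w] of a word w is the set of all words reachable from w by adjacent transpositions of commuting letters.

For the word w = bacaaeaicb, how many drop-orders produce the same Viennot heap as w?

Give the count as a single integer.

580

piece 0:b — minimal
piece 1:a — minimal
piece 2:c — minimal
piece 3:a rests on {1:a}
piece 4:a rests on {3:a}
piece 5:e rests on {2:c, 4:a}
piece 6:a rests on {5:e}
piece 7:i rests on {0:b, 2:c}
piece 8:c rests on {5:e, 7:i}
piece 9:b rests on {7:i}
minimal pieces: {0:b, 1:a, 2:c}
ways to finish when only these pieces remain (= sum over removing one remaining piece with nothing left below it):
  1 left: {6}→1  {8}→1  {9}→1
  2 left: {6,8}→2  {6,9}→2  {8,9}→2
  3 left: {5,6,8}→2  {6,8,9}→6  {7,8,9}→2
  4 left: {0,7,8,9}→2  {4,5,6,8}→2  {5,6,8,9}→8  {6,7,8,9}→8
  5 left: {0,6,7,8,9}→10  {3,4,5,6,8}→2  {4,5,6,8,9}→10  {5,6,7,8,9}→16
  6 left: {0,5,6,7,8,9}→26  {1,3,4,5,6,8}→2  {2,5,6,7,8,9}→16  {3,4,5,6,8,9}→12  {4,5,6,7,8,9}→26
  7 left: {0,2,5,6,7,8,9}→42  {0,4,5,6,7,8,9}→52  {1,3,4,5,6,8,9}→14  {2,4,5,6,7,8,9}→42  {3,4,5,6,7,8,9}→38
  8 left: {0,2,4,5,6,7,8,9}→136  {0,3,4,5,6,7,8,9}→90  {1,3,4,5,6,7,8,9}→52  {2,3,4,5,6,7,8,9}→80
  placing 0:b first → 132 extensions
  placing 1:a first → 306 extensions
  placing 2:c first → 142 extensions
total linear extensions = 580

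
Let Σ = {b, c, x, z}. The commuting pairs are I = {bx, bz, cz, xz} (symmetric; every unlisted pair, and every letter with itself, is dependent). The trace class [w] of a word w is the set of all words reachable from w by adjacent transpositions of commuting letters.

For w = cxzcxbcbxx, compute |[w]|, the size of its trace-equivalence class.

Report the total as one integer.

piece 0:c — minimal
piece 1:x rests on {0:c}
piece 2:z — minimal
piece 3:c rests on {1:x}
piece 4:x rests on {3:c}
piece 5:b rests on {3:c}
piece 6:c rests on {4:x, 5:b}
piece 7:b rests on {6:c}
piece 8:x rests on {6:c}
piece 9:x rests on {8:x}
minimal pieces: {0:c, 2:z}
ways to finish when only these pieces remain (= sum over removing one remaining piece with nothing left below it):
  1 left: {2}→1  {7}→1  {9}→1
  2 left: {2,7}→2  {2,9}→2  {7,9}→2  {8,9}→1
  3 left: {2,7,9}→6  {2,8,9}→3  {7,8,9}→3
  4 left: {2,7,8,9}→12  {6,7,8,9}→3
  5 left: {2,6,7,8,9}→15  {4,6,7,8,9}→3  {5,6,7,8,9}→3
  6 left: {2,4,6,7,8,9}→18  {2,5,6,7,8,9}→18  {4,5,6,7,8,9}→6
  7 left: {2,4,5,6,7,8,9}→42  {3,4,5,6,7,8,9}→6
  8 left: {1,3,4,5,6,7,8,9}→6  {2,3,4,5,6,7,8,9}→48
  placing 0:c first → 54 extensions
  placing 2:z first → 6 extensions
total linear extensions = 60

60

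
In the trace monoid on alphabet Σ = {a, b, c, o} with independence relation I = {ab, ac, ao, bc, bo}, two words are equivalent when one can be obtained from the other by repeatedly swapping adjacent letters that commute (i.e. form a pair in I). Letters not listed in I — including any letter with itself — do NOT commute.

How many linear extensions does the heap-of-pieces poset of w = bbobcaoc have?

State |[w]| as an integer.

280

0(b) covers ∅
1(b) covers 0:b
2(o) covers ∅
3(b) covers 1:b
4(c) covers 2:o
5(a) covers ∅
6(o) covers 4:c
7(c) covers 6:o
floor of heap: 0:b, 2:o, 5:a
completions by unplaced set U, small U first (add the entries for U minus each lowest piece of U):
  |U|=1: {3}:1  {5}:1  {7}:1
  |U|=2: {1,3}:1  {3,5}:2  {3,7}:2  {5,7}:2  {6,7}:1
  |U|=3: {0,1,3}:1  {1,3,5}:3  {1,3,7}:3  {3,5,7}:6  {3,6,7}:3  {4,6,7}:1  {5,6,7}:3
  |U|=4: {0,1,3,5}:4  {0,1,3,7}:4  {1,3,5,7}:12  {1,3,6,7}:6  {2,4,6,7}:1  {3,4,6,7}:4  {3,5,6,7}:12  {4,5,6,7}:4
  |U|=5: {0,1,3,5,7}:20  {0,1,3,6,7}:10  {1,3,4,6,7}:10  {1,3,5,6,7}:30  {2,3,4,6,7}:5  {2,4,5,6,7}:5  {3,4,5,6,7}:20
  |U|=6: {0,1,3,4,6,7}:20  {0,1,3,5,6,7}:60  {1,2,3,4,6,7}:15  {1,3,4,5,6,7}:60  {2,3,4,5,6,7}:30
  start at 0(b): 105
  start at 2(o): 140
  start at 5(a): 35
sum over floor = 280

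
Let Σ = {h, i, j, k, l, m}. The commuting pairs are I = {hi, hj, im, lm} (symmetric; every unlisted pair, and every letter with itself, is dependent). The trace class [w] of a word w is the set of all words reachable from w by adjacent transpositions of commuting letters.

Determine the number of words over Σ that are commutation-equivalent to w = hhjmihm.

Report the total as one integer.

drop 0:h onto floor
drop 1:h onto {0:h}
drop 2:j onto floor
drop 3:m onto {1:h, 2:j}
drop 4:i onto {2:j}
drop 5:h onto {3:m}
drop 6:m onto {5:h}
ground layer = {0:h, 2:j}
drop-orders for the pieces not yet dropped (sum over which currently-grounded one goes next):
  1 to go: {4} 1  {6} 1
  2 to go: {4,6} 2  {5,6} 1
  3 to go: {3,5,6} 1  {4,5,6} 3
  4 to go: {1,3,5,6} 1  {3,4,5,6} 4
  5 to go: {0,1,3,5,6} 1  {1,3,4,5,6} 5  {2,3,4,5,6} 4
  if 0:h drops first: 9 orders
  if 2:j drops first: 6 orders
heap linearizations: 15

15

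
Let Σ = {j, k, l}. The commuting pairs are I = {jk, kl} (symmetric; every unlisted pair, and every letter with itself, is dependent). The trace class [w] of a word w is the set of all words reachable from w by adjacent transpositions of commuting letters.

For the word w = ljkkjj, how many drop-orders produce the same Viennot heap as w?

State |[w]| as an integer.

15

0(l) covers ∅
1(j) covers 0:l
2(k) covers ∅
3(k) covers 2:k
4(j) covers 1:j
5(j) covers 4:j
floor of heap: 0:l, 2:k
completions by unplaced set U, small U first (add the entries for U minus each lowest piece of U):
  |U|=1: {3}:1  {5}:1
  |U|=2: {2,3}:1  {3,5}:2  {4,5}:1
  |U|=3: {1,4,5}:1  {2,3,5}:3  {3,4,5}:3
  |U|=4: {0,1,4,5}:1  {1,3,4,5}:4  {2,3,4,5}:6
  start at 0(l): 10
  start at 2(k): 5
sum over floor = 15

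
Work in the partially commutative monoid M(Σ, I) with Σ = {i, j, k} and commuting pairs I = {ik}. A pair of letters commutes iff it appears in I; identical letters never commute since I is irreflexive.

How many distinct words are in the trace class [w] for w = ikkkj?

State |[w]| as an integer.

4

#0=i has no predecessor
#1=k has no predecessor
#2=k depends on [1:k]
#3=k depends on [2:k]
#4=j depends on [0:i, 3:k]
sources: [0:i, 1:k]
N(rest) = Σ N(rest − s) over sources s of rest; N(one piece) = 1:
  size 1 → [4]=1
  size 2 → [0,4]=1  [3,4]=1
  size 3 → [0,3,4]=2  [2,3,4]=1
  first=0(i) contributes 1
  first=1(k) contributes 3
|[w]| = 4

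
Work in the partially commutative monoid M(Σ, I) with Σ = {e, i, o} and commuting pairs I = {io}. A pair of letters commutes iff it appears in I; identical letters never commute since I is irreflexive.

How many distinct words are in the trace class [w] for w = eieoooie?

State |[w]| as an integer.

4

0(e) covers ∅
1(i) covers 0:e
2(e) covers 1:i
3(o) covers 2:e
4(o) covers 3:o
5(o) covers 4:o
6(i) covers 2:e
7(e) covers 5:o, 6:i
floor of heap: 0:e
completions by unplaced set U, small U first (add the entries for U minus each lowest piece of U):
  |U|=1: {7}:1
  |U|=2: {5,7}:1  {6,7}:1
  |U|=3: {4,5,7}:1  {5,6,7}:2
  |U|=4: {3,4,5,7}:1  {4,5,6,7}:3
  |U|=5: {3,4,5,6,7}:4
  |U|=6: {2,3,4,5,6,7}:4
  start at 0(e): 4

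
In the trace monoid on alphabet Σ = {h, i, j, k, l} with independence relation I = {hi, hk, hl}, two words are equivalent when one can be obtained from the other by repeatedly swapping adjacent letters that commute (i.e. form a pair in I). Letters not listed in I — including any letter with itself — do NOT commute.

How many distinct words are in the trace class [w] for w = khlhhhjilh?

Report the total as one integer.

45

drop 0:k onto floor
drop 1:h onto floor
drop 2:l onto {0:k}
drop 3:h onto {1:h}
drop 4:h onto {3:h}
drop 5:h onto {4:h}
drop 6:j onto {2:l, 5:h}
drop 7:i onto {6:j}
drop 8:l onto {7:i}
drop 9:h onto {6:j}
ground layer = {0:k, 1:h}
drop-orders for the pieces not yet dropped (sum over which currently-grounded one goes next):
  1 to go: {8} 1  {9} 1
  2 to go: {7,8} 1  {8,9} 2
  3 to go: {7,8,9} 3
  4 to go: {6,7,8,9} 3
  5 to go: {2,6,7,8,9} 3  {5,6,7,8,9} 3
  6 to go: {0,2,6,7,8,9} 3  {2,5,6,7,8,9} 6  {4,5,6,7,8,9} 3
  7 to go: {0,2,5,6,7,8,9} 9  {2,4,5,6,7,8,9} 9  {3,4,5,6,7,8,9} 3
  8 to go: {0,2,4,5,6,7,8,9} 18  {1,3,4,5,6,7,8,9} 3  {2,3,4,5,6,7,8,9} 12
  if 0:k drops first: 15 orders
  if 1:h drops first: 30 orders
heap linearizations: 45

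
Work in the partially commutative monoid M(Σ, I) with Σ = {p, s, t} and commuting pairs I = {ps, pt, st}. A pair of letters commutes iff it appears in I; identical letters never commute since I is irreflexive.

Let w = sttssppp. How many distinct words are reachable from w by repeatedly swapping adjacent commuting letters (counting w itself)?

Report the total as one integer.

560

0(s) covers ∅
1(t) covers ∅
2(t) covers 1:t
3(s) covers 0:s
4(s) covers 3:s
5(p) covers ∅
6(p) covers 5:p
7(p) covers 6:p
floor of heap: 0:s, 1:t, 5:p
completions by unplaced set U, small U first (add the entries for U minus each lowest piece of U):
  |U|=1: {2}:1  {4}:1  {7}:1
  |U|=2: {1,2}:1  {2,4}:2  {2,7}:2  {3,4}:1  {4,7}:2  {6,7}:1
  |U|=3: {0,3,4}:1  {1,2,4}:3  {1,2,7}:3  {2,3,4}:3  {2,4,7}:6  {2,6,7}:3  {3,4,7}:3  {4,6,7}:3  {5,6,7}:1
  |U|=4: {0,2,3,4}:4  {0,3,4,7}:4  {1,2,3,4}:6  {1,2,4,7}:12  {1,2,6,7}:6  {2,3,4,7}:12  {2,4,6,7}:12  {2,5,6,7}:4  {3,4,6,7}:6  {4,5,6,7}:4
  |U|=5: {0,1,2,3,4}:10  {0,2,3,4,7}:20  {0,3,4,6,7}:10  {1,2,3,4,7}:30  {1,2,4,6,7}:30  {1,2,5,6,7}:10  {2,3,4,6,7}:30  {2,4,5,6,7}:20  {3,4,5,6,7}:10
  |U|=6: {0,1,2,3,4,7}:60  {0,2,3,4,6,7}:60  {0,3,4,5,6,7}:20  {1,2,3,4,6,7}:90  {1,2,4,5,6,7}:60  {2,3,4,5,6,7}:60
  start at 0(s): 210
  start at 1(t): 140
  start at 5(p): 210
sum over floor = 560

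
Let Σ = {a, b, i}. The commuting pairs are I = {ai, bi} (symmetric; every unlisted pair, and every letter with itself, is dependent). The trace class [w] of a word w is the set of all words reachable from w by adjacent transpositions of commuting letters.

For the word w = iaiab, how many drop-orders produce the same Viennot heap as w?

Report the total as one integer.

drop 0:i onto floor
drop 1:a onto floor
drop 2:i onto {0:i}
drop 3:a onto {1:a}
drop 4:b onto {3:a}
ground layer = {0:i, 1:a}
drop-orders for the pieces not yet dropped (sum over which currently-grounded one goes next):
  1 to go: {2} 1  {4} 1
  2 to go: {0,2} 1  {2,4} 2  {3,4} 1
  3 to go: {0,2,4} 3  {1,3,4} 1  {2,3,4} 3
  if 0:i drops first: 4 orders
  if 1:a drops first: 6 orders
heap linearizations: 10

10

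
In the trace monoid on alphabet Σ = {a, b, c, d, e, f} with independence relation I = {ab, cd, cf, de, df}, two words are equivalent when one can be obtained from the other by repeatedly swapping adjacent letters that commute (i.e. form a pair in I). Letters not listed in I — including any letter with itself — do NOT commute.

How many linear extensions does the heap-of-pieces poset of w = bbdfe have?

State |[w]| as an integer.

piece 0:b — minimal
piece 1:b rests on {0:b}
piece 2:d rests on {1:b}
piece 3:f rests on {1:b}
piece 4:e rests on {3:f}
minimal pieces: {0:b}
ways to finish when only these pieces remain (= sum over removing one remaining piece with nothing left below it):
  1 left: {2}→1  {4}→1
  2 left: {2,4}→2  {3,4}→1
  3 left: {2,3,4}→3
  placing 0:b first → 3 extensions

3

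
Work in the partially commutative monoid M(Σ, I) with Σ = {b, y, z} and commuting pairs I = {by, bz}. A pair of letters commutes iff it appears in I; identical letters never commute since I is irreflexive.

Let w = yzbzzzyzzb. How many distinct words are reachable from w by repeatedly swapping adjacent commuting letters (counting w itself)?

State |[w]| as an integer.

45

piece 0:y — minimal
piece 1:z rests on {0:y}
piece 2:b — minimal
piece 3:z rests on {1:z}
piece 4:z rests on {3:z}
piece 5:z rests on {4:z}
piece 6:y rests on {5:z}
piece 7:z rests on {6:y}
piece 8:z rests on {7:z}
piece 9:b rests on {2:b}
minimal pieces: {0:y, 2:b}
ways to finish when only these pieces remain (= sum over removing one remaining piece with nothing left below it):
  1 left: {8}→1  {9}→1
  2 left: {2,9}→1  {7,8}→1  {8,9}→2
  3 left: {2,8,9}→3  {6,7,8}→1  {7,8,9}→3
  4 left: {2,7,8,9}→6  {5,6,7,8}→1  {6,7,8,9}→4
  5 left: {2,6,7,8,9}→10  {4,5,6,7,8}→1  {5,6,7,8,9}→5
  6 left: {2,5,6,7,8,9}→15  {3,4,5,6,7,8}→1  {4,5,6,7,8,9}→6
  7 left: {1,3,4,5,6,7,8}→1  {2,4,5,6,7,8,9}→21  {3,4,5,6,7,8,9}→7
  8 left: {0,1,3,4,5,6,7,8}→1  {1,3,4,5,6,7,8,9}→8  {2,3,4,5,6,7,8,9}→28
  placing 0:y first → 36 extensions
  placing 2:b first → 9 extensions
total linear extensions = 45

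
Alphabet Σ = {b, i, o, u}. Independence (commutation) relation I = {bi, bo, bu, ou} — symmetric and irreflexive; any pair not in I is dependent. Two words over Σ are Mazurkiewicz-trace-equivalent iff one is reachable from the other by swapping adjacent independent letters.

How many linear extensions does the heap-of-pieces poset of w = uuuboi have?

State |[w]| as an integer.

drop 0:u onto floor
drop 1:u onto {0:u}
drop 2:u onto {1:u}
drop 3:b onto floor
drop 4:o onto floor
drop 5:i onto {2:u, 4:o}
ground layer = {0:u, 3:b, 4:o}
drop-orders for the pieces not yet dropped (sum over which currently-grounded one goes next):
  1 to go: {3} 1  {5} 1
  2 to go: {2,5} 1  {3,5} 2  {4,5} 1
  3 to go: {1,2,5} 1  {2,3,5} 3  {2,4,5} 2  {3,4,5} 3
  4 to go: {0,1,2,5} 1  {1,2,3,5} 4  {1,2,4,5} 3  {2,3,4,5} 8
  if 0:u drops first: 15 orders
  if 3:b drops first: 4 orders
  if 4:o drops first: 5 orders
heap linearizations: 24

24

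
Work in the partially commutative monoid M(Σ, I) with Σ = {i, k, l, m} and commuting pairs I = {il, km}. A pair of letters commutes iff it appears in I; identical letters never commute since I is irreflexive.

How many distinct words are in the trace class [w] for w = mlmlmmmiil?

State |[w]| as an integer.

3

piece 0:m — minimal
piece 1:l rests on {0:m}
piece 2:m rests on {1:l}
piece 3:l rests on {2:m}
piece 4:m rests on {3:l}
piece 5:m rests on {4:m}
piece 6:m rests on {5:m}
piece 7:i rests on {6:m}
piece 8:i rests on {7:i}
piece 9:l rests on {6:m}
minimal pieces: {0:m}
ways to finish when only these pieces remain (= sum over removing one remaining piece with nothing left below it):
  1 left: {8}→1  {9}→1
  2 left: {7,8}→1  {8,9}→2
  3 left: {7,8,9}→3
  4 left: {6,7,8,9}→3
  5 left: {5,6,7,8,9}→3
  6 left: {4,5,6,7,8,9}→3
  7 left: {3,4,5,6,7,8,9}→3
  8 left: {2,3,4,5,6,7,8,9}→3
  placing 0:m first → 3 extensions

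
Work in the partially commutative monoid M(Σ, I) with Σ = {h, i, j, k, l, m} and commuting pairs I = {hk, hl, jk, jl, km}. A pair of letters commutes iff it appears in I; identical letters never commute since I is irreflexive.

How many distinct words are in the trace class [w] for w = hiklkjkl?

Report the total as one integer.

6

0(h) covers ∅
1(i) covers 0:h
2(k) covers 1:i
3(l) covers 2:k
4(k) covers 3:l
5(j) covers 1:i
6(k) covers 4:k
7(l) covers 6:k
floor of heap: 0:h
completions by unplaced set U, small U first (add the entries for U minus each lowest piece of U):
  |U|=1: {5}:1  {7}:1
  |U|=2: {5,7}:2  {6,7}:1
  |U|=3: {4,6,7}:1  {5,6,7}:3
  |U|=4: {3,4,6,7}:1  {4,5,6,7}:4
  |U|=5: {2,3,4,6,7}:1  {3,4,5,6,7}:5
  |U|=6: {2,3,4,5,6,7}:6
  start at 0(h): 6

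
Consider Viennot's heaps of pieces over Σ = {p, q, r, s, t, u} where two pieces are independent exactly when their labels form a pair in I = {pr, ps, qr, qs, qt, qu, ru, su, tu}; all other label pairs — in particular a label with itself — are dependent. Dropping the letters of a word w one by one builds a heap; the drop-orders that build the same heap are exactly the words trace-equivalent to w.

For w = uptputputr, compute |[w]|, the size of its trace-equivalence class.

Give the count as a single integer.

6

#0=u has no predecessor
#1=p depends on [0:u]
#2=t depends on [1:p]
#3=p depends on [2:t]
#4=u depends on [3:p]
#5=t depends on [3:p]
#6=p depends on [4:u, 5:t]
#7=u depends on [6:p]
#8=t depends on [6:p]
#9=r depends on [8:t]
sources: [0:u]
N(rest) = Σ N(rest − s) over sources s of rest; N(one piece) = 1:
  size 1 → [7]=1  [9]=1
  size 2 → [7,9]=2  [8,9]=1
  size 3 → [7,8,9]=3
  size 4 → [6,7,8,9]=3
  size 5 → [4,6,7,8,9]=3  [5,6,7,8,9]=3
  size 6 → [4,5,6,7,8,9]=6
  size 7 → [3,4,5,6,7,8,9]=6
  size 8 → [2,3,4,5,6,7,8,9]=6
  first=0(u) contributes 6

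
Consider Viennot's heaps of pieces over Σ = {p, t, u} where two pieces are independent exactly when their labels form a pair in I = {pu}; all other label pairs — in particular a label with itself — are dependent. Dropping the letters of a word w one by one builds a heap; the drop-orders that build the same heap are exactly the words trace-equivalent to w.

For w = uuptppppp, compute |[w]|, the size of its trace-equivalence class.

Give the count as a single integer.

piece 0:u — minimal
piece 1:u rests on {0:u}
piece 2:p — minimal
piece 3:t rests on {1:u, 2:p}
piece 4:p rests on {3:t}
piece 5:p rests on {4:p}
piece 6:p rests on {5:p}
piece 7:p rests on {6:p}
piece 8:p rests on {7:p}
minimal pieces: {0:u, 2:p}
ways to finish when only these pieces remain (= sum over removing one remaining piece with nothing left below it):
  1 left: {8}→1
  2 left: {7,8}→1
  3 left: {6,7,8}→1
  4 left: {5,6,7,8}→1
  5 left: {4,5,6,7,8}→1
  6 left: {3,4,5,6,7,8}→1
  7 left: {1,3,4,5,6,7,8}→1  {2,3,4,5,6,7,8}→1
  placing 0:u first → 2 extensions
  placing 2:p first → 1 extensions
total linear extensions = 3

3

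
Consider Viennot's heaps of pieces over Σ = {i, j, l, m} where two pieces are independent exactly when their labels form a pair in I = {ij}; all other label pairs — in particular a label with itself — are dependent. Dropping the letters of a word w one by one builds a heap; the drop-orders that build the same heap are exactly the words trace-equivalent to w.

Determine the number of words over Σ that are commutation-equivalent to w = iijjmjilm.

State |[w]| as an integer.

12

#0=i has no predecessor
#1=i depends on [0:i]
#2=j has no predecessor
#3=j depends on [2:j]
#4=m depends on [1:i, 3:j]
#5=j depends on [4:m]
#6=i depends on [4:m]
#7=l depends on [5:j, 6:i]
#8=m depends on [7:l]
sources: [0:i, 2:j]
N(rest) = Σ N(rest − s) over sources s of rest; N(one piece) = 1:
  size 1 → [8]=1
  size 2 → [7,8]=1
  size 3 → [5,7,8]=1  [6,7,8]=1
  size 4 → [5,6,7,8]=2
  size 5 → [4,5,6,7,8]=2
  size 6 → [1,4,5,6,7,8]=2  [3,4,5,6,7,8]=2
  size 7 → [0,1,4,5,6,7,8]=2  [1,3,4,5,6,7,8]=4  [2,3,4,5,6,7,8]=2
  first=0(i) contributes 6
  first=2(j) contributes 6
|[w]| = 12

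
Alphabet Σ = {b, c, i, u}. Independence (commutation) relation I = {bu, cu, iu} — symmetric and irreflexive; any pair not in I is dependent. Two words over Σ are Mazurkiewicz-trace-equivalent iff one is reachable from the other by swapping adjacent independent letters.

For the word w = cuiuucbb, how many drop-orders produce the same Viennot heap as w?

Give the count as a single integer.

drop 0:c onto floor
drop 1:u onto floor
drop 2:i onto {0:c}
drop 3:u onto {1:u}
drop 4:u onto {3:u}
drop 5:c onto {2:i}
drop 6:b onto {5:c}
drop 7:b onto {6:b}
ground layer = {0:c, 1:u}
drop-orders for the pieces not yet dropped (sum over which currently-grounded one goes next):
  1 to go: {4} 1  {7} 1
  2 to go: {3,4} 1  {4,7} 2  {6,7} 1
  3 to go: {1,3,4} 1  {3,4,7} 3  {4,6,7} 3  {5,6,7} 1
  4 to go: {1,3,4,7} 4  {2,5,6,7} 1  {3,4,6,7} 6  {4,5,6,7} 4
  5 to go: {0,2,5,6,7} 1  {1,3,4,6,7} 10  {2,4,5,6,7} 5  {3,4,5,6,7} 10
  6 to go: {0,2,4,5,6,7} 6  {1,3,4,5,6,7} 20  {2,3,4,5,6,7} 15
  if 0:c drops first: 35 orders
  if 1:u drops first: 21 orders
heap linearizations: 56

56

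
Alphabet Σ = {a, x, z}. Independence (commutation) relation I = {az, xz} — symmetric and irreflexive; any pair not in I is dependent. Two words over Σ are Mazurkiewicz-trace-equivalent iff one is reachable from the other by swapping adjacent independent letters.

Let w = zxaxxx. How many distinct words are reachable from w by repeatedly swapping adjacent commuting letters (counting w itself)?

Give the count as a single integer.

6

drop 0:z onto floor
drop 1:x onto floor
drop 2:a onto {1:x}
drop 3:x onto {2:a}
drop 4:x onto {3:x}
drop 5:x onto {4:x}
ground layer = {0:z, 1:x}
drop-orders for the pieces not yet dropped (sum over which currently-grounded one goes next):
  1 to go: {0} 1  {5} 1
  2 to go: {0,5} 2  {4,5} 1
  3 to go: {0,4,5} 3  {3,4,5} 1
  4 to go: {0,3,4,5} 4  {2,3,4,5} 1
  if 0:z drops first: 1 orders
  if 1:x drops first: 5 orders
heap linearizations: 6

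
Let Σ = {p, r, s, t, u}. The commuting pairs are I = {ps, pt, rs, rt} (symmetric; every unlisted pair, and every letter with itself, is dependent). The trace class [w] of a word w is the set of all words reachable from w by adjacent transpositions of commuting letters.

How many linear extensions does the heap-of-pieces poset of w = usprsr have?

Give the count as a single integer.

10

drop 0:u onto floor
drop 1:s onto {0:u}
drop 2:p onto {0:u}
drop 3:r onto {2:p}
drop 4:s onto {1:s}
drop 5:r onto {3:r}
ground layer = {0:u}
drop-orders for the pieces not yet dropped (sum over which currently-grounded one goes next):
  1 to go: {4} 1  {5} 1
  2 to go: {1,4} 1  {3,5} 1  {4,5} 2
  3 to go: {1,4,5} 3  {2,3,5} 1  {3,4,5} 3
  4 to go: {1,3,4,5} 6  {2,3,4,5} 4
  if 0:u drops first: 10 orders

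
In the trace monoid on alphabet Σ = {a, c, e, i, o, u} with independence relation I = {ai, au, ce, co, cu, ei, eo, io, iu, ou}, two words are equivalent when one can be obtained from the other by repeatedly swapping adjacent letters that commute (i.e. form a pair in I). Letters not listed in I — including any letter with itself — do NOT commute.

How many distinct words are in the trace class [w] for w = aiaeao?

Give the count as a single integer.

piece 0:a — minimal
piece 1:i — minimal
piece 2:a rests on {0:a}
piece 3:e rests on {2:a}
piece 4:a rests on {3:e}
piece 5:o rests on {4:a}
minimal pieces: {0:a, 1:i}
ways to finish when only these pieces remain (= sum over removing one remaining piece with nothing left below it):
  1 left: {1}→1  {5}→1
  2 left: {1,5}→2  {4,5}→1
  3 left: {1,4,5}→3  {3,4,5}→1
  4 left: {1,3,4,5}→4  {2,3,4,5}→1
  placing 0:a first → 5 extensions
  placing 1:i first → 1 extensions
total linear extensions = 6

6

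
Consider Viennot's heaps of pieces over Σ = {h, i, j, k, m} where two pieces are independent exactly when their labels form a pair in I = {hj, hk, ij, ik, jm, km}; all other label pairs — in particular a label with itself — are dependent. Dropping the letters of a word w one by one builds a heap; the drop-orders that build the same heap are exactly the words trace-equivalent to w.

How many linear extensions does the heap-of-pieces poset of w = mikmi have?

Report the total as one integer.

5

piece 0:m — minimal
piece 1:i rests on {0:m}
piece 2:k — minimal
piece 3:m rests on {1:i}
piece 4:i rests on {3:m}
minimal pieces: {0:m, 2:k}
ways to finish when only these pieces remain (= sum over removing one remaining piece with nothing left below it):
  1 left: {2}→1  {4}→1
  2 left: {2,4}→2  {3,4}→1
  3 left: {1,3,4}→1  {2,3,4}→3
  placing 0:m first → 4 extensions
  placing 2:k first → 1 extensions
total linear extensions = 5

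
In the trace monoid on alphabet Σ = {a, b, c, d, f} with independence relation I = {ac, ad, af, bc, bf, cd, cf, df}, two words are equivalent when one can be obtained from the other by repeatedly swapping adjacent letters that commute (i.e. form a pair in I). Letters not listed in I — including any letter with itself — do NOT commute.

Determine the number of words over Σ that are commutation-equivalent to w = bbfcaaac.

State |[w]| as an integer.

168

0(b) covers ∅
1(b) covers 0:b
2(f) covers ∅
3(c) covers ∅
4(a) covers 1:b
5(a) covers 4:a
6(a) covers 5:a
7(c) covers 3:c
floor of heap: 0:b, 2:f, 3:c
completions by unplaced set U, small U first (add the entries for U minus each lowest piece of U):
  |U|=1: {2}:1  {6}:1  {7}:1
  |U|=2: {2,6}:2  {2,7}:2  {3,7}:1  {5,6}:1  {6,7}:2
  |U|=3: {2,3,7}:3  {2,5,6}:3  {2,6,7}:6  {3,6,7}:3  {4,5,6}:1  {5,6,7}:3
  |U|=4: {1,4,5,6}:1  {2,3,6,7}:12  {2,4,5,6}:4  {2,5,6,7}:12  {3,5,6,7}:6  {4,5,6,7}:4
  |U|=5: {0,1,4,5,6}:1  {1,2,4,5,6}:5  {1,4,5,6,7}:5  {2,3,5,6,7}:30  {2,4,5,6,7}:20  {3,4,5,6,7}:10
  |U|=6: {0,1,2,4,5,6}:6  {0,1,4,5,6,7}:6  {1,2,4,5,6,7}:30  {1,3,4,5,6,7}:15  {2,3,4,5,6,7}:60
  start at 0(b): 105
  start at 2(f): 21
  start at 3(c): 42
sum over floor = 168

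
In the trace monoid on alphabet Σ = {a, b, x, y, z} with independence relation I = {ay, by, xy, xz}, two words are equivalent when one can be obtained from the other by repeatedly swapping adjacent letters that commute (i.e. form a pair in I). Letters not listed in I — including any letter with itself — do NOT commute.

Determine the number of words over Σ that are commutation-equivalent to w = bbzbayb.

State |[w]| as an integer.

4

piece 0:b — minimal
piece 1:b rests on {0:b}
piece 2:z rests on {1:b}
piece 3:b rests on {2:z}
piece 4:a rests on {3:b}
piece 5:y rests on {2:z}
piece 6:b rests on {4:a}
minimal pieces: {0:b}
ways to finish when only these pieces remain (= sum over removing one remaining piece with nothing left below it):
  1 left: {5}→1  {6}→1
  2 left: {4,6}→1  {5,6}→2
  3 left: {3,4,6}→1  {4,5,6}→3
  4 left: {3,4,5,6}→4
  5 left: {2,3,4,5,6}→4
  placing 0:b first → 4 extensions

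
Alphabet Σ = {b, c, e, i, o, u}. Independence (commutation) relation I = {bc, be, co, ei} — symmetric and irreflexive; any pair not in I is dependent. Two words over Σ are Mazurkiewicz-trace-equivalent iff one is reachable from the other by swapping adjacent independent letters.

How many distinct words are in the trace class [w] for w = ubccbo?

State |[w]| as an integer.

10

piece 0:u — minimal
piece 1:b rests on {0:u}
piece 2:c rests on {0:u}
piece 3:c rests on {2:c}
piece 4:b rests on {1:b}
piece 5:o rests on {4:b}
minimal pieces: {0:u}
ways to finish when only these pieces remain (= sum over removing one remaining piece with nothing left below it):
  1 left: {3}→1  {5}→1
  2 left: {2,3}→1  {3,5}→2  {4,5}→1
  3 left: {1,4,5}→1  {2,3,5}→3  {3,4,5}→3
  4 left: {1,3,4,5}→4  {2,3,4,5}→6
  placing 0:u first → 10 extensions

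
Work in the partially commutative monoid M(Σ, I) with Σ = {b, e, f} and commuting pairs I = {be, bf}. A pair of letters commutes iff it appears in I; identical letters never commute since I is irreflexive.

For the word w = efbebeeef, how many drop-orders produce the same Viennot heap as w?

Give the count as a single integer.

#0=e has no predecessor
#1=f depends on [0:e]
#2=b has no predecessor
#3=e depends on [1:f]
#4=b depends on [2:b]
#5=e depends on [3:e]
#6=e depends on [5:e]
#7=e depends on [6:e]
#8=f depends on [7:e]
sources: [0:e, 2:b]
N(rest) = Σ N(rest − s) over sources s of rest; N(one piece) = 1:
  size 1 → [4]=1  [8]=1
  size 2 → [2,4]=1  [4,8]=2  [7,8]=1
  size 3 → [2,4,8]=3  [4,7,8]=3  [6,7,8]=1
  size 4 → [2,4,7,8]=6  [4,6,7,8]=4  [5,6,7,8]=1
  size 5 → [2,4,6,7,8]=10  [3,5,6,7,8]=1  [4,5,6,7,8]=5
  size 6 → [1,3,5,6,7,8]=1  [2,4,5,6,7,8]=15  [3,4,5,6,7,8]=6
  size 7 → [0,1,3,5,6,7,8]=1  [1,3,4,5,6,7,8]=7  [2,3,4,5,6,7,8]=21
  first=0(e) contributes 28
  first=2(b) contributes 8
|[w]| = 36

36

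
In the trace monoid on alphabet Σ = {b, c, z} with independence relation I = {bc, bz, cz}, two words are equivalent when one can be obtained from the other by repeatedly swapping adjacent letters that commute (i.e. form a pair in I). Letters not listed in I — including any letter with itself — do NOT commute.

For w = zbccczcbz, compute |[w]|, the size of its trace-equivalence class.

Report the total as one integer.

piece 0:z — minimal
piece 1:b — minimal
piece 2:c — minimal
piece 3:c rests on {2:c}
piece 4:c rests on {3:c}
piece 5:z rests on {0:z}
piece 6:c rests on {4:c}
piece 7:b rests on {1:b}
piece 8:z rests on {5:z}
minimal pieces: {0:z, 1:b, 2:c}
ways to finish when only these pieces remain (= sum over removing one remaining piece with nothing left below it):
  1 left: {6}→1  {7}→1  {8}→1
  2 left: {1,7}→1  {4,6}→1  {5,8}→1  {6,7}→2  {6,8}→2  {7,8}→2
  3 left: {0,5,8}→1  {1,6,7}→3  {1,7,8}→3  {3,4,6}→1  {4,6,7}→3  {4,6,8}→3  {5,6,8}→3  {5,7,8}→3  {6,7,8}→6
  4 left: {0,5,6,8}→4  {0,5,7,8}→4  {1,4,6,7}→6  {1,5,7,8}→6  {1,6,7,8}→12  {2,3,4,6}→1  {3,4,6,7}→4  {3,4,6,8}→4  {4,5,6,8}→6  {4,6,7,8}→12  {5,6,7,8}→12
  5 left: {0,1,5,7,8}→10  {0,4,5,6,8}→10  {0,5,6,7,8}→20  {1,3,4,6,7}→10  {1,4,6,7,8}→30  {1,5,6,7,8}→30  {2,3,4,6,7}→5  {2,3,4,6,8}→5  {3,4,5,6,8}→10  {3,4,6,7,8}→20  {4,5,6,7,8}→30
  6 left: {0,1,5,6,7,8}→60  {0,3,4,5,6,8}→20  {0,4,5,6,7,8}→60  {1,2,3,4,6,7}→15  {1,3,4,6,7,8}→60  {1,4,5,6,7,8}→90  {2,3,4,5,6,8}→15  {2,3,4,6,7,8}→30  {3,4,5,6,7,8}→60
  7 left: {0,1,4,5,6,7,8}→210  {0,2,3,4,5,6,8}→35  {0,3,4,5,6,7,8}→140  {1,2,3,4,6,7,8}→105  {1,3,4,5,6,7,8}→210  {2,3,4,5,6,7,8}→105
  placing 0:z first → 420 extensions
  placing 1:b first → 280 extensions
  placing 2:c first → 560 extensions
total linear extensions = 1260

1260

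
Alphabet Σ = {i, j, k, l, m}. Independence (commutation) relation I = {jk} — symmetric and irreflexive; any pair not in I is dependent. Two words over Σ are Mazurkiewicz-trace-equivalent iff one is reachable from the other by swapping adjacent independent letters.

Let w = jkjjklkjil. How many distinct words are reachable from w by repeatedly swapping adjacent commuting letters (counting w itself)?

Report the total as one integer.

20

#0=j has no predecessor
#1=k has no predecessor
#2=j depends on [0:j]
#3=j depends on [2:j]
#4=k depends on [1:k]
#5=l depends on [3:j, 4:k]
#6=k depends on [5:l]
#7=j depends on [5:l]
#8=i depends on [6:k, 7:j]
#9=l depends on [8:i]
sources: [0:j, 1:k]
N(rest) = Σ N(rest − s) over sources s of rest; N(one piece) = 1:
  size 1 → [9]=1
  size 2 → [8,9]=1
  size 3 → [6,8,9]=1  [7,8,9]=1
  size 4 → [6,7,8,9]=2
  size 5 → [5,6,7,8,9]=2
  size 6 → [3,5,6,7,8,9]=2  [4,5,6,7,8,9]=2
  size 7 → [1,4,5,6,7,8,9]=2  [2,3,5,6,7,8,9]=2  [3,4,5,6,7,8,9]=4
  size 8 → [0,2,3,5,6,7,8,9]=2  [1,3,4,5,6,7,8,9]=6  [2,3,4,5,6,7,8,9]=6
  first=0(j) contributes 12
  first=1(k) contributes 8
|[w]| = 20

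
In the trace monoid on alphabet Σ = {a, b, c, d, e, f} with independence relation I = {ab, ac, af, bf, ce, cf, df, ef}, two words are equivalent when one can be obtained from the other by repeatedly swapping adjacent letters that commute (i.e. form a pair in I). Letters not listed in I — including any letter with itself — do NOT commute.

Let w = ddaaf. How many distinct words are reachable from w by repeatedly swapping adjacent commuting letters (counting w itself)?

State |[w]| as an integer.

drop 0:d onto floor
drop 1:d onto {0:d}
drop 2:a onto {1:d}
drop 3:a onto {2:a}
drop 4:f onto floor
ground layer = {0:d, 4:f}
drop-orders for the pieces not yet dropped (sum over which currently-grounded one goes next):
  1 to go: {3} 1  {4} 1
  2 to go: {2,3} 1  {3,4} 2
  3 to go: {1,2,3} 1  {2,3,4} 3
  if 0:d drops first: 4 orders
  if 4:f drops first: 1 orders
heap linearizations: 5

5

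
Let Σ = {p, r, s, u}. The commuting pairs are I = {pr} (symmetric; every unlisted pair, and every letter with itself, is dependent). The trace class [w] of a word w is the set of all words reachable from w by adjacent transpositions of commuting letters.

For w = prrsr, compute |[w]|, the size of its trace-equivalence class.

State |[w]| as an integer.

3

piece 0:p — minimal
piece 1:r — minimal
piece 2:r rests on {1:r}
piece 3:s rests on {0:p, 2:r}
piece 4:r rests on {3:s}
minimal pieces: {0:p, 1:r}
ways to finish when only these pieces remain (= sum over removing one remaining piece with nothing left below it):
  1 left: {4}→1
  2 left: {3,4}→1
  3 left: {0,3,4}→1  {2,3,4}→1
  placing 0:p first → 1 extensions
  placing 1:r first → 2 extensions
total linear extensions = 3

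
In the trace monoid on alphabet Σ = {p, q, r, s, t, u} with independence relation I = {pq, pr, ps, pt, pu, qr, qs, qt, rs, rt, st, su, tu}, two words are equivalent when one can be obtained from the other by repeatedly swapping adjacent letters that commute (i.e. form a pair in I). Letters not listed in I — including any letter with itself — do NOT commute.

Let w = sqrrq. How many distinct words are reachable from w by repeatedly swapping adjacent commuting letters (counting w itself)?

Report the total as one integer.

piece 0:s — minimal
piece 1:q — minimal
piece 2:r — minimal
piece 3:r rests on {2:r}
piece 4:q rests on {1:q}
minimal pieces: {0:s, 1:q, 2:r}
ways to finish when only these pieces remain (= sum over removing one remaining piece with nothing left below it):
  1 left: {0}→1  {3}→1  {4}→1
  2 left: {0,3}→2  {0,4}→2  {1,4}→1  {2,3}→1  {3,4}→2
  3 left: {0,1,4}→3  {0,2,3}→3  {0,3,4}→6  {1,3,4}→3  {2,3,4}→3
  placing 0:s first → 6 extensions
  placing 1:q first → 12 extensions
  placing 2:r first → 12 extensions
total linear extensions = 30

30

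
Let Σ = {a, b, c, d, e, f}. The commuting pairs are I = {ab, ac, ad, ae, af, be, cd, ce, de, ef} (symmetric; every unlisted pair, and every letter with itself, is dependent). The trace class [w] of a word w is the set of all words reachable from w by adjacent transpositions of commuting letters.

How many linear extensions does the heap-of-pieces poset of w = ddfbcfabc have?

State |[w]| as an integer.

piece 0:d — minimal
piece 1:d rests on {0:d}
piece 2:f rests on {1:d}
piece 3:b rests on {2:f}
piece 4:c rests on {3:b}
piece 5:f rests on {4:c}
piece 6:a — minimal
piece 7:b rests on {5:f}
piece 8:c rests on {7:b}
minimal pieces: {0:d, 6:a}
ways to finish when only these pieces remain (= sum over removing one remaining piece with nothing left below it):
  1 left: {6}→1  {8}→1
  2 left: {6,8}→2  {7,8}→1
  3 left: {5,7,8}→1  {6,7,8}→3
  4 left: {4,5,7,8}→1  {5,6,7,8}→4
  5 left: {3,4,5,7,8}→1  {4,5,6,7,8}→5
  6 left: {2,3,4,5,7,8}→1  {3,4,5,6,7,8}→6
  7 left: {1,2,3,4,5,7,8}→1  {2,3,4,5,6,7,8}→7
  placing 0:d first → 8 extensions
  placing 6:a first → 1 extensions
total linear extensions = 9

9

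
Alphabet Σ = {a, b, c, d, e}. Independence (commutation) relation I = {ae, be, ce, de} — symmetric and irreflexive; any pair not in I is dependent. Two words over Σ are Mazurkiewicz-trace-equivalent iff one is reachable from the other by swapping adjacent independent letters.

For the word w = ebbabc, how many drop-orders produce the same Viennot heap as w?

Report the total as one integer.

6

0(e) covers ∅
1(b) covers ∅
2(b) covers 1:b
3(a) covers 2:b
4(b) covers 3:a
5(c) covers 4:b
floor of heap: 0:e, 1:b
completions by unplaced set U, small U first (add the entries for U minus each lowest piece of U):
  |U|=1: {0}:1  {5}:1
  |U|=2: {0,5}:2  {4,5}:1
  |U|=3: {0,4,5}:3  {3,4,5}:1
  |U|=4: {0,3,4,5}:4  {2,3,4,5}:1
  start at 0(e): 1
  start at 1(b): 5
sum over floor = 6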